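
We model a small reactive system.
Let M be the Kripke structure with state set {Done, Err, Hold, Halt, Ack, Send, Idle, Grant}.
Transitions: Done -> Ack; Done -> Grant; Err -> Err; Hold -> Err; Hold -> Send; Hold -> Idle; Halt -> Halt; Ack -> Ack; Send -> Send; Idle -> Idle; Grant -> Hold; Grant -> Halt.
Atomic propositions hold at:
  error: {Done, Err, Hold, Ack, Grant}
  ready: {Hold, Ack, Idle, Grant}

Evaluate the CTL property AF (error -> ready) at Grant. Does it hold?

Sat(error -> ready) = {Hold, Halt, Ack, Send, Idle, Grant}
AF (error -> ready): least fixpoint, start Z0 = {Hold, Halt, Ack, Send, Idle, Grant}, add states with every successor in Z. Z1 = {Done, Hold, Halt, Ack, Send, Idle, Grant}; fixed.
Sat(AF (error -> ready)) = {Done, Hold, Halt, Ack, Send, Idle, Grant}
Grant ∈ Sat(AF (error -> ready)) = {Done, Hold, Halt, Ack, Send, Idle, Grant}, so the formula holds at Grant.

Yes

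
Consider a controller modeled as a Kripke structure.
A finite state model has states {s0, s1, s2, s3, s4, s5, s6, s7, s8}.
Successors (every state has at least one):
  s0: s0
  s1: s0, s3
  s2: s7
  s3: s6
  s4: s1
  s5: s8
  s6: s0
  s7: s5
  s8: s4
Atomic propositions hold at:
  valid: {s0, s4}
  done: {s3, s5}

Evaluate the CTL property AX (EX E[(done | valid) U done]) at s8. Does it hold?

Sat(done | valid) = {s0, s3, s4, s5}
E[(done | valid) U done]: least fixpoint, start Z0 = Sat(done) = {s3, s5}, add states in Sat(done | valid) with some successor in Z. Already a fixed point.
Sat(E[(done | valid) U done]) = {s3, s5}
Sat(EX E[(done | valid) U done]) = {s : some successor in {s3, s5}} = {s1, s7}
Sat(AX (EX E[(done | valid) U done])) = {s : every successor in {s1, s7}} = {s2, s4}
s8 ∉ Sat(AX (EX E[(done | valid) U done])) = {s2, s4}, so the formula does not hold at s8.

No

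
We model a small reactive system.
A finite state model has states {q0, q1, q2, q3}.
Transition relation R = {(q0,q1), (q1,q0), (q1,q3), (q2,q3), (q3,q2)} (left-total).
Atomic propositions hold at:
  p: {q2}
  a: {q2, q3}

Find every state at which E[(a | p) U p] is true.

{q2, q3}

Sat(a | p) = {q2, q3}
E[(a | p) U p]: least fixpoint, start Z0 = Sat(p) = {q2}, add states in Sat(a | p) with some successor in Z. Z1 = {q2, q3}; fixed.
Sat(E[(a | p) U p]) = {q2, q3}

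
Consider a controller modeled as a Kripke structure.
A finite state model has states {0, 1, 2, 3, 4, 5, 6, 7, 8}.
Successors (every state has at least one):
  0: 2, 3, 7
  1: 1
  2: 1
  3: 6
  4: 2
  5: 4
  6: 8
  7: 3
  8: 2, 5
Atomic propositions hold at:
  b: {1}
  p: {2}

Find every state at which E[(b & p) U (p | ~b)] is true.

Sat(b & p) = ∅
Sat(~b) = {0, 2, 3, 4, 5, 6, 7, 8}
Sat(p | ~b) = {0, 2, 3, 4, 5, 6, 7, 8}
E[(b & p) U (p | ~b)]: least fixpoint, start Z0 = Sat((p | ~b)) = {0, 2, 3, 4, 5, 6, 7, 8}, add states in Sat(b & p) with some successor in Z. Already a fixed point.
Sat(E[(b & p) U (p | ~b)]) = {0, 2, 3, 4, 5, 6, 7, 8}

{0, 2, 3, 4, 5, 6, 7, 8}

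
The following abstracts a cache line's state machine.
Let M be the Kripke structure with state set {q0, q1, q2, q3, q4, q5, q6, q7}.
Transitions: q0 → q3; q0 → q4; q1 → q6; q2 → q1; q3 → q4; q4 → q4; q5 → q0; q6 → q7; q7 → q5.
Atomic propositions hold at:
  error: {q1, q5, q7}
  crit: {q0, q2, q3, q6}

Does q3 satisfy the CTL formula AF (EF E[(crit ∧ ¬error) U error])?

No

Sat(¬error) = {q0, q2, q3, q4, q6}
Sat(crit ∧ ¬error) = {q0, q2, q3, q6}
E[(crit ∧ ¬error) U error]: least fixpoint, start Z0 = Sat(error) = {q1, q5, q7}, add states in Sat(crit ∧ ¬error) with some successor in Z. Z1 = {q1, q2, q5, q6, q7}; fixed.
Sat(E[(crit ∧ ¬error) U error]) = {q1, q2, q5, q6, q7}
EF E[(crit ∧ ¬error) U error]: least fixpoint, start Z0 = {q1, q2, q5, q6, q7}, add states with some successor in Z. Already a fixed point.
Sat(EF E[(crit ∧ ¬error) U error]) = {q1, q2, q5, q6, q7}
AF (EF E[(crit ∧ ¬error) U error]): least fixpoint, start Z0 = {q1, q2, q5, q6, q7}, add states with every successor in Z. Already a fixed point.
Sat(AF (EF E[(crit ∧ ¬error) U error])) = {q1, q2, q5, q6, q7}
q3 ∉ Sat(AF (EF E[(crit ∧ ¬error) U error])) = {q1, q2, q5, q6, q7}, so the formula does not hold at q3.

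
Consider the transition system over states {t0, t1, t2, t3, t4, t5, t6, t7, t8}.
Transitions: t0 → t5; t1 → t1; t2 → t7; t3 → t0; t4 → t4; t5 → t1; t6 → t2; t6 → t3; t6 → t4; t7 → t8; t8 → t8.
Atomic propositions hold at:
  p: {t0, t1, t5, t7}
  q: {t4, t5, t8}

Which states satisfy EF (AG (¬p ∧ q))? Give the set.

{t2, t4, t6, t7, t8}

Sat(¬p) = {t2, t3, t4, t6, t8}
Sat(¬p ∧ q) = {t4, t8}
AG (¬p ∧ q): greatest fixpoint, start Z0 = {t4, t8}, keep only states in Sat with every successor in Z. Already a fixed point.
Sat(AG (¬p ∧ q)) = {t4, t8}
EF (AG (¬p ∧ q)): least fixpoint, start Z0 = {t4, t8}, add states with some successor in Z. Z1 = {t4, t6, t7, t8}; Z2 = {t2, t4, t6, t7, t8}; fixed.
Sat(EF (AG (¬p ∧ q))) = {t2, t4, t6, t7, t8}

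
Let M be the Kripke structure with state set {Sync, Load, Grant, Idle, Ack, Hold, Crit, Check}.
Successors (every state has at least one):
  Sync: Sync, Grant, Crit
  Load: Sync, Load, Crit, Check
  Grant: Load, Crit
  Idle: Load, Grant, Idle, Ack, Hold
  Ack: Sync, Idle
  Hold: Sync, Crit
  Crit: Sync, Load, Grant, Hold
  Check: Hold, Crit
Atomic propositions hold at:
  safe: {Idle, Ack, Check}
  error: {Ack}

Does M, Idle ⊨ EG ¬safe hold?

Sat(¬safe) = {Sync, Load, Grant, Hold, Crit}
EG ¬safe: greatest fixpoint, start Z0 = {Sync, Load, Grant, Hold, Crit}, keep only states in Sat with some successor in Z. Already a fixed point.
Sat(EG ¬safe) = {Sync, Load, Grant, Hold, Crit}
Idle ∉ Sat(EG ¬safe) = {Sync, Load, Grant, Hold, Crit}, so the formula does not hold at Idle.

No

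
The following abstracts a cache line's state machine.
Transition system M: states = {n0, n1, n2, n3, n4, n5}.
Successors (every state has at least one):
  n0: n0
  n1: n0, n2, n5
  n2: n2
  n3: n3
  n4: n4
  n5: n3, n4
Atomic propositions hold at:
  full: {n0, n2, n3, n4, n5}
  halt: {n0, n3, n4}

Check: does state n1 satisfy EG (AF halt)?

No

AF halt: least fixpoint, start Z0 = {n0, n3, n4}, add states with every successor in Z. Z1 = {n0, n3, n4, n5}; fixed.
Sat(AF halt) = {n0, n3, n4, n5}
EG (AF halt): greatest fixpoint, start Z0 = {n0, n3, n4, n5}, keep only states in Sat with some successor in Z. Already a fixed point.
Sat(EG (AF halt)) = {n0, n3, n4, n5}
n1 ∉ Sat(EG (AF halt)) = {n0, n3, n4, n5}, so the formula does not hold at n1.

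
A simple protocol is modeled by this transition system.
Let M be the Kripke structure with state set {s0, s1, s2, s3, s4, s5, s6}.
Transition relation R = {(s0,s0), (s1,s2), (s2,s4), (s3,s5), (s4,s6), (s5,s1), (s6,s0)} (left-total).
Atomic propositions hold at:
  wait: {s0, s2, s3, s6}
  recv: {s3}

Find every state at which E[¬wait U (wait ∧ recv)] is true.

{s3}

Sat(¬wait) = {s1, s4, s5}
Sat(wait ∧ recv) = {s3}
E[¬wait U (wait ∧ recv)]: least fixpoint, start Z0 = Sat((wait ∧ recv)) = {s3}, add states in Sat(¬wait) with some successor in Z. Already a fixed point.
Sat(E[¬wait U (wait ∧ recv)]) = {s3}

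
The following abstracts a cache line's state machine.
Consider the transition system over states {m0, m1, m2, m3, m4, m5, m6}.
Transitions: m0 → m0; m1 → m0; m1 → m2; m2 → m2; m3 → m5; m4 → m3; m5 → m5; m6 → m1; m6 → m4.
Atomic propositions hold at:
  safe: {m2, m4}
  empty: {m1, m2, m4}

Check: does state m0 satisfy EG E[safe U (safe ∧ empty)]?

No

Sat(safe ∧ empty) = {m2, m4}
E[safe U (safe ∧ empty)]: least fixpoint, start Z0 = Sat((safe ∧ empty)) = {m2, m4}, add states in Sat(safe) with some successor in Z. Already a fixed point.
Sat(E[safe U (safe ∧ empty)]) = {m2, m4}
EG E[safe U (safe ∧ empty)]: greatest fixpoint, start Z0 = {m2, m4}, keep only states in Sat with some successor in Z. Z1 = {m2}; fixed.
Sat(EG E[safe U (safe ∧ empty)]) = {m2}
m0 ∉ Sat(EG E[safe U (safe ∧ empty)]) = {m2}, so the formula does not hold at m0.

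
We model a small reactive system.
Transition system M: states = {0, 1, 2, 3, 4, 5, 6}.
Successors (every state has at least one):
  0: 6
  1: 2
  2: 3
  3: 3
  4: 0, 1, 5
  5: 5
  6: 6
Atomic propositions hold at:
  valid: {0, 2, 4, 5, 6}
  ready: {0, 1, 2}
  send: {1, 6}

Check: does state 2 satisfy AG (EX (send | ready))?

No

Sat(send | ready) = {0, 1, 2, 6}
Sat(EX (send | ready)) = {s : some successor in {0, 1, 2, 6}} = {0, 1, 4, 6}
AG (EX (send | ready)): greatest fixpoint, start Z0 = {0, 1, 4, 6}, keep only states in Sat with every successor in Z. Z1 = {0, 6}; fixed.
Sat(AG (EX (send | ready))) = {0, 6}
2 ∉ Sat(AG (EX (send | ready))) = {0, 6}, so the formula does not hold at 2.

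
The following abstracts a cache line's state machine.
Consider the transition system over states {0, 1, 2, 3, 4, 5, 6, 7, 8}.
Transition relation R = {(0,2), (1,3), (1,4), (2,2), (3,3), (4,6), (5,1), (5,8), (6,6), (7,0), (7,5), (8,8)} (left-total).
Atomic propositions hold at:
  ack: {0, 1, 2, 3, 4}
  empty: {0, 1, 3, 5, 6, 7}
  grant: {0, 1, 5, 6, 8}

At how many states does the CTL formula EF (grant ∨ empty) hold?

Sat(grant ∨ empty) = {0, 1, 3, 5, 6, 7, 8}
EF (grant ∨ empty): least fixpoint, start Z0 = {0, 1, 3, 5, 6, 7, 8}, add states with some successor in Z. Z1 = {0, 1, 3, 4, 5, 6, 7, 8}; fixed.
Sat(EF (grant ∨ empty)) = {0, 1, 3, 4, 5, 6, 7, 8}
|Sat(EF (grant ∨ empty))| = |{0, 1, 3, 4, 5, 6, 7, 8}| = 8.

8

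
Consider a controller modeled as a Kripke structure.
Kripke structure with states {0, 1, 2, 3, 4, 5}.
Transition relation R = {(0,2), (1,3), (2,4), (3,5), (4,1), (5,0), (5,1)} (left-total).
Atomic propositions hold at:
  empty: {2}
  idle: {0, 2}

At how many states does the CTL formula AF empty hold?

AF empty: least fixpoint, start Z0 = {2}, add states with every successor in Z. Z1 = {0, 2}; fixed.
Sat(AF empty) = {0, 2}
|Sat(AF empty)| = |{0, 2}| = 2.

2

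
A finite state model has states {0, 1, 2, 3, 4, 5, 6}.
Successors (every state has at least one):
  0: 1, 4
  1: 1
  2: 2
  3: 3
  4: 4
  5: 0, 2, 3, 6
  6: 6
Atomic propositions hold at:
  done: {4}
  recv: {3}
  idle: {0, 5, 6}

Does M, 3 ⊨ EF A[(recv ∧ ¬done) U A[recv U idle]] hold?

Sat(¬done) = {0, 1, 2, 3, 5, 6}
Sat(recv ∧ ¬done) = {3}
A[recv U idle]: least fixpoint, start Z0 = Sat(idle) = {0, 5, 6}, add states in Sat(recv) with every successor in Z. Already a fixed point.
Sat(A[recv U idle]) = {0, 5, 6}
A[(recv ∧ ¬done) U A[recv U idle]]: least fixpoint, start Z0 = Sat(A[recv U idle]) = {0, 5, 6}, add states in Sat(recv ∧ ¬done) with every successor in Z. Already a fixed point.
Sat(A[(recv ∧ ¬done) U A[recv U idle]]) = {0, 5, 6}
EF A[(recv ∧ ¬done) U A[recv U idle]]: least fixpoint, start Z0 = {0, 5, 6}, add states with some successor in Z. Already a fixed point.
Sat(EF A[(recv ∧ ¬done) U A[recv U idle]]) = {0, 5, 6}
3 ∉ Sat(EF A[(recv ∧ ¬done) U A[recv U idle]]) = {0, 5, 6}, so the formula does not hold at 3.

No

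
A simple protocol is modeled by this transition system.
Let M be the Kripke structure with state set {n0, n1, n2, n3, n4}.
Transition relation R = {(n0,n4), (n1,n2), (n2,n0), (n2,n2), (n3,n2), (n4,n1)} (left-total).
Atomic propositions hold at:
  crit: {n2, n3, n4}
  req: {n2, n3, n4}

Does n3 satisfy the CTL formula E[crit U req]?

E[crit U req]: least fixpoint, start Z0 = Sat(req) = {n2, n3, n4}, add states in Sat(crit) with some successor in Z. Already a fixed point.
Sat(E[crit U req]) = {n2, n3, n4}
n3 ∈ Sat(E[crit U req]) = {n2, n3, n4}, so the formula holds at n3.

Yes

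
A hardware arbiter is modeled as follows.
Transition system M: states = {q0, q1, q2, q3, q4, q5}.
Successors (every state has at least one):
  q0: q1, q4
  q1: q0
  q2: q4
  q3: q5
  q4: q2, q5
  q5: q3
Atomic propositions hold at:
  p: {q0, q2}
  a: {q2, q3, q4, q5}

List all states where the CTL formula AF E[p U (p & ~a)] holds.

{q0, q1}

Sat(~a) = {q0, q1}
Sat(p & ~a) = {q0}
E[p U (p & ~a)]: least fixpoint, start Z0 = Sat((p & ~a)) = {q0}, add states in Sat(p) with some successor in Z. Already a fixed point.
Sat(E[p U (p & ~a)]) = {q0}
AF E[p U (p & ~a)]: least fixpoint, start Z0 = {q0}, add states with every successor in Z. Z1 = {q0, q1}; fixed.
Sat(AF E[p U (p & ~a)]) = {q0, q1}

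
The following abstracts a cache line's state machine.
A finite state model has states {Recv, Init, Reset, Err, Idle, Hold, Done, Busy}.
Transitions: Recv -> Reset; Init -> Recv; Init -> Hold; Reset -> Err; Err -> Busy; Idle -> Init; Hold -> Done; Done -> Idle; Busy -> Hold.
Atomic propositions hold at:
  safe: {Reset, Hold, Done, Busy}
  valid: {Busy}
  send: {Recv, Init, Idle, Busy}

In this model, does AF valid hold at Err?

AF valid: least fixpoint, start Z0 = {Busy}, add states with every successor in Z. Z1 = {Err, Busy}; Z2 = {Reset, Err, Busy}; Z3 = {Recv, Reset, Err, Busy}; fixed.
Sat(AF valid) = {Recv, Reset, Err, Busy}
Err ∈ Sat(AF valid) = {Recv, Reset, Err, Busy}, so the formula holds at Err.

Yes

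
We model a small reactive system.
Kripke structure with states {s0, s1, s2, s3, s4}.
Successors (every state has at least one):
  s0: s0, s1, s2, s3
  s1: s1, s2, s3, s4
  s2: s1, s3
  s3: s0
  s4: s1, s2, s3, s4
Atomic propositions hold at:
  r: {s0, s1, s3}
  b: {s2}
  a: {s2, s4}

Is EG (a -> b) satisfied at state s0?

Yes

Sat(a -> b) = {s0, s1, s2, s3}
EG (a -> b): greatest fixpoint, start Z0 = {s0, s1, s2, s3}, keep only states in Sat with some successor in Z. Already a fixed point.
Sat(EG (a -> b)) = {s0, s1, s2, s3}
s0 ∈ Sat(EG (a -> b)) = {s0, s1, s2, s3}, so the formula holds at s0.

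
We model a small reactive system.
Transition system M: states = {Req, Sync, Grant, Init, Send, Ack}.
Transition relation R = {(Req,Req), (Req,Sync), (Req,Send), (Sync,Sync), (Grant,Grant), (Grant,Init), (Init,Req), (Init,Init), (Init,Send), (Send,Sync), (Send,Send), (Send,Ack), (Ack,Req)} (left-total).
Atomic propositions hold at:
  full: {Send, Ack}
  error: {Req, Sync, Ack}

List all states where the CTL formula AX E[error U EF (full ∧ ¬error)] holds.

{Grant, Init, Ack}

Sat(¬error) = {Grant, Init, Send}
Sat(full ∧ ¬error) = {Send}
EF (full ∧ ¬error): least fixpoint, start Z0 = {Send}, add states with some successor in Z. Z1 = {Req, Init, Send}; Z2 = {Req, Grant, Init, Send, Ack}; fixed.
Sat(EF (full ∧ ¬error)) = {Req, Grant, Init, Send, Ack}
E[error U EF (full ∧ ¬error)]: least fixpoint, start Z0 = Sat(EF (full ∧ ¬error)) = {Req, Grant, Init, Send, Ack}, add states in Sat(error) with some successor in Z. Already a fixed point.
Sat(E[error U EF (full ∧ ¬error)]) = {Req, Grant, Init, Send, Ack}
Sat(AX E[error U EF (full ∧ ¬error)]) = {s : every successor in {Req, Grant, Init, Send, Ack}} = {Grant, Init, Ack}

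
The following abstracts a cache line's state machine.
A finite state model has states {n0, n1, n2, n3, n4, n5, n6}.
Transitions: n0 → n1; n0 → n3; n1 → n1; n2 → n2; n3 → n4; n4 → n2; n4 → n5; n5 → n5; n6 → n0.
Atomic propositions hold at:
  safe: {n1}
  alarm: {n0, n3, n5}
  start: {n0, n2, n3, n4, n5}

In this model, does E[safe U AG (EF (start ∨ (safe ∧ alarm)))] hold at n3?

Sat(safe ∧ alarm) = ∅
Sat(start ∨ (safe ∧ alarm)) = {n0, n2, n3, n4, n5}
EF (start ∨ (safe ∧ alarm)): least fixpoint, start Z0 = {n0, n2, n3, n4, n5}, add states with some successor in Z. Z1 = {n0, n2, n3, n4, n5, n6}; fixed.
Sat(EF (start ∨ (safe ∧ alarm))) = {n0, n2, n3, n4, n5, n6}
AG (EF (start ∨ (safe ∧ alarm))): greatest fixpoint, start Z0 = {n0, n2, n3, n4, n5, n6}, keep only states in Sat with every successor in Z. Z1 = {n2, n3, n4, n5, n6}; Z2 = {n2, n3, n4, n5}; fixed.
Sat(AG (EF (start ∨ (safe ∧ alarm)))) = {n2, n3, n4, n5}
E[safe U AG (EF (start ∨ (safe ∧ alarm)))]: least fixpoint, start Z0 = Sat(AG (EF (start ∨ (safe ∧ alarm)))) = {n2, n3, n4, n5}, add states in Sat(safe) with some successor in Z. Already a fixed point.
Sat(E[safe U AG (EF (start ∨ (safe ∧ alarm)))]) = {n2, n3, n4, n5}
n3 ∈ Sat(E[safe U AG (EF (start ∨ (safe ∧ alarm)))]) = {n2, n3, n4, n5}, so the formula holds at n3.

Yes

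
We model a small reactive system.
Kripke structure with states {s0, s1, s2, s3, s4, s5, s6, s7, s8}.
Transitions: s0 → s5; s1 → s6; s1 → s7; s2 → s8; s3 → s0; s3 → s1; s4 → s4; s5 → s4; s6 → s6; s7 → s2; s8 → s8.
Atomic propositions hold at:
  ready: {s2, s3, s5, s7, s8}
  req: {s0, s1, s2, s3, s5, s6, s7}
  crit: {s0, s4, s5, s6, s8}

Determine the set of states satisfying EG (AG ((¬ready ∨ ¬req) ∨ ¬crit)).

{s1, s2, s4, s6, s7, s8}

Sat(¬ready) = {s0, s1, s4, s6}
Sat(¬req) = {s4, s8}
Sat(¬ready ∨ ¬req) = {s0, s1, s4, s6, s8}
Sat(¬crit) = {s1, s2, s3, s7}
Sat((¬ready ∨ ¬req) ∨ ¬crit) = {s0, s1, s2, s3, s4, s6, s7, s8}
AG ((¬ready ∨ ¬req) ∨ ¬crit): greatest fixpoint, start Z0 = {s0, s1, s2, s3, s4, s6, s7, s8}, keep only states in Sat with every successor in Z. Z1 = {s1, s2, s3, s4, s6, s7, s8}; Z2 = {s1, s2, s4, s6, s7, s8}; fixed.
Sat(AG ((¬ready ∨ ¬req) ∨ ¬crit)) = {s1, s2, s4, s6, s7, s8}
EG (AG ((¬ready ∨ ¬req) ∨ ¬crit)): greatest fixpoint, start Z0 = {s1, s2, s4, s6, s7, s8}, keep only states in Sat with some successor in Z. Already a fixed point.
Sat(EG (AG ((¬ready ∨ ¬req) ∨ ¬crit))) = {s1, s2, s4, s6, s7, s8}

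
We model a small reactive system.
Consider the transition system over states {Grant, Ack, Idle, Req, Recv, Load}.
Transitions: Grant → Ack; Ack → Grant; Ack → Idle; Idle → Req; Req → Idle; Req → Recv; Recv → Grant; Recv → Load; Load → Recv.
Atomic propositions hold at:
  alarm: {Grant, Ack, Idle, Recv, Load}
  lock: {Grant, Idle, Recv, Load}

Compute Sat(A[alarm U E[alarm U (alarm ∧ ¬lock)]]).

{Grant, Ack, Recv, Load}

Sat(¬lock) = {Ack, Req}
Sat(alarm ∧ ¬lock) = {Ack}
E[alarm U (alarm ∧ ¬lock)]: least fixpoint, start Z0 = Sat((alarm ∧ ¬lock)) = {Ack}, add states in Sat(alarm) with some successor in Z. Z1 = {Grant, Ack}; Z2 = {Grant, Ack, Recv}; Z3 = {Grant, Ack, Recv, Load}; fixed.
Sat(E[alarm U (alarm ∧ ¬lock)]) = {Grant, Ack, Recv, Load}
A[alarm U E[alarm U (alarm ∧ ¬lock)]]: least fixpoint, start Z0 = Sat(E[alarm U (alarm ∧ ¬lock)]) = {Grant, Ack, Recv, Load}, add states in Sat(alarm) with every successor in Z. Already a fixed point.
Sat(A[alarm U E[alarm U (alarm ∧ ¬lock)]]) = {Grant, Ack, Recv, Load}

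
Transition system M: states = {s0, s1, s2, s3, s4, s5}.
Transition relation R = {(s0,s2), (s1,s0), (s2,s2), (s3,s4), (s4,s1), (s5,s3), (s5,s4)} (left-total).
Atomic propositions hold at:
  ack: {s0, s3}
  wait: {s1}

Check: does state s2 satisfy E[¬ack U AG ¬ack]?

Sat(¬ack) = {s1, s2, s4, s5}
AG ¬ack: greatest fixpoint, start Z0 = {s1, s2, s4, s5}, keep only states in Sat with every successor in Z. Z1 = {s2, s4}; Z2 = {s2}; fixed.
Sat(AG ¬ack) = {s2}
E[¬ack U AG ¬ack]: least fixpoint, start Z0 = Sat(AG ¬ack) = {s2}, add states in Sat(¬ack) with some successor in Z. Already a fixed point.
Sat(E[¬ack U AG ¬ack]) = {s2}
s2 ∈ Sat(E[¬ack U AG ¬ack]) = {s2}, so the formula holds at s2.

Yes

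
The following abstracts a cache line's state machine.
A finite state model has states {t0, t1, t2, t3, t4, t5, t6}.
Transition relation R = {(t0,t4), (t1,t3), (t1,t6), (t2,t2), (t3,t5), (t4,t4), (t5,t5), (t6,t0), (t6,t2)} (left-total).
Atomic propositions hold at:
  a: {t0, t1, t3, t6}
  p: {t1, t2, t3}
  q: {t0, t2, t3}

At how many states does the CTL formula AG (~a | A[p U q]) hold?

Sat(~a) = {t2, t4, t5}
A[p U q]: least fixpoint, start Z0 = Sat(q) = {t0, t2, t3}, add states in Sat(p) with every successor in Z. Already a fixed point.
Sat(A[p U q]) = {t0, t2, t3}
Sat(~a | A[p U q]) = {t0, t2, t3, t4, t5}
AG (~a | A[p U q]): greatest fixpoint, start Z0 = {t0, t2, t3, t4, t5}, keep only states in Sat with every successor in Z. Already a fixed point.
Sat(AG (~a | A[p U q])) = {t0, t2, t3, t4, t5}
|Sat(AG (~a | A[p U q]))| = |{t0, t2, t3, t4, t5}| = 5.

5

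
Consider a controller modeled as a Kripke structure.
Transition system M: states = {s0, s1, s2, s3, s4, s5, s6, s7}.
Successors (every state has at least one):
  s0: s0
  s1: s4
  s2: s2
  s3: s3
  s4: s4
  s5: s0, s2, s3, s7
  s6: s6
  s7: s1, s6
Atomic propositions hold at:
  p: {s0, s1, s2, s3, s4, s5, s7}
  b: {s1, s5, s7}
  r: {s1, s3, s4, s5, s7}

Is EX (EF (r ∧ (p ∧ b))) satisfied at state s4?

No

Sat(p ∧ b) = {s1, s5, s7}
Sat(r ∧ (p ∧ b)) = {s1, s5, s7}
EF (r ∧ (p ∧ b)): least fixpoint, start Z0 = {s1, s5, s7}, add states with some successor in Z. Already a fixed point.
Sat(EF (r ∧ (p ∧ b))) = {s1, s5, s7}
Sat(EX (EF (r ∧ (p ∧ b)))) = {s : some successor in {s1, s5, s7}} = {s5, s7}
s4 ∉ Sat(EX (EF (r ∧ (p ∧ b)))) = {s5, s7}, so the formula does not hold at s4.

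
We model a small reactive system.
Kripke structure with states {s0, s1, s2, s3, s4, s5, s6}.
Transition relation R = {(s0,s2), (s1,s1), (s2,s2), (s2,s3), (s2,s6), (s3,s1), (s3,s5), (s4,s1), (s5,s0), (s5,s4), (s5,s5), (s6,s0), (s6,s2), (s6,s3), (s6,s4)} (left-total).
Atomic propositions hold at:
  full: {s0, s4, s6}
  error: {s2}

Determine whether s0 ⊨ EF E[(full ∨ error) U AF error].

Sat(full ∨ error) = {s0, s2, s4, s6}
AF error: least fixpoint, start Z0 = {s2}, add states with every successor in Z. Z1 = {s0, s2}; fixed.
Sat(AF error) = {s0, s2}
E[(full ∨ error) U AF error]: least fixpoint, start Z0 = Sat(AF error) = {s0, s2}, add states in Sat(full ∨ error) with some successor in Z. Z1 = {s0, s2, s6}; fixed.
Sat(E[(full ∨ error) U AF error]) = {s0, s2, s6}
EF E[(full ∨ error) U AF error]: least fixpoint, start Z0 = {s0, s2, s6}, add states with some successor in Z. Z1 = {s0, s2, s5, s6}; Z2 = {s0, s2, s3, s5, s6}; fixed.
Sat(EF E[(full ∨ error) U AF error]) = {s0, s2, s3, s5, s6}
s0 ∈ Sat(EF E[(full ∨ error) U AF error]) = {s0, s2, s3, s5, s6}, so the formula holds at s0.

Yes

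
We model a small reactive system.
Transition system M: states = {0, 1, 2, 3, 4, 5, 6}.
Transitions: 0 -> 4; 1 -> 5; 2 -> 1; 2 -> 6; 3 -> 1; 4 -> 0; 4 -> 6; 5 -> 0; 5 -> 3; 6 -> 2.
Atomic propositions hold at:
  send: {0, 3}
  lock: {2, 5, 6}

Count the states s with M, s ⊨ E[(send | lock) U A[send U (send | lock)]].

5

Sat(send | lock) = {0, 2, 3, 5, 6}
A[send U (send | lock)]: least fixpoint, start Z0 = Sat((send | lock)) = {0, 2, 3, 5, 6}, add states in Sat(send) with every successor in Z. Already a fixed point.
Sat(A[send U (send | lock)]) = {0, 2, 3, 5, 6}
E[(send | lock) U A[send U (send | lock)]]: least fixpoint, start Z0 = Sat(A[send U (send | lock)]) = {0, 2, 3, 5, 6}, add states in Sat(send | lock) with some successor in Z. Already a fixed point.
Sat(E[(send | lock) U A[send U (send | lock)]]) = {0, 2, 3, 5, 6}
|Sat(E[(send | lock) U A[send U (send | lock)]])| = |{0, 2, 3, 5, 6}| = 5.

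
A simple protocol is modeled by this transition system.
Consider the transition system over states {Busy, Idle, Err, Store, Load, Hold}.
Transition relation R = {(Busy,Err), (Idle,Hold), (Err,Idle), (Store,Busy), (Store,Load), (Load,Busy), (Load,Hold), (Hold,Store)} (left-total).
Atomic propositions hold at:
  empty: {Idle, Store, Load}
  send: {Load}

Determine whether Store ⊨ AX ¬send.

Sat(¬send) = {Busy, Idle, Err, Store, Hold}
Sat(AX ¬send) = {s : every successor in {Busy, Idle, Err, Store, Hold}} = {Busy, Idle, Err, Load, Hold}
Store ∉ Sat(AX ¬send) = {Busy, Idle, Err, Load, Hold}, so the formula does not hold at Store.

No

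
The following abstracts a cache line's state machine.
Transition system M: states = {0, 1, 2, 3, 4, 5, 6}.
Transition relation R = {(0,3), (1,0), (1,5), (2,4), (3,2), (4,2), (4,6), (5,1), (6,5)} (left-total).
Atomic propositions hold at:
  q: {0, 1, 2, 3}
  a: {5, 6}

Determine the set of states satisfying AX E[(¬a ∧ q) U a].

Sat(¬a) = {0, 1, 2, 3, 4}
Sat(¬a ∧ q) = {0, 1, 2, 3}
E[(¬a ∧ q) U a]: least fixpoint, start Z0 = Sat(a) = {5, 6}, add states in Sat(¬a ∧ q) with some successor in Z. Z1 = {1, 5, 6}; fixed.
Sat(E[(¬a ∧ q) U a]) = {1, 5, 6}
Sat(AX E[(¬a ∧ q) U a]) = {s : every successor in {1, 5, 6}} = {5, 6}

{5, 6}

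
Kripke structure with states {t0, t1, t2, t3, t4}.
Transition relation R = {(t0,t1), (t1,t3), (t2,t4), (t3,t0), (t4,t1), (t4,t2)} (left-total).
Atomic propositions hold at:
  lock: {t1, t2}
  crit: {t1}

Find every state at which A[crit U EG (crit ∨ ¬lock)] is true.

{t0, t1, t3, t4}

Sat(¬lock) = {t0, t3, t4}
Sat(crit ∨ ¬lock) = {t0, t1, t3, t4}
EG (crit ∨ ¬lock): greatest fixpoint, start Z0 = {t0, t1, t3, t4}, keep only states in Sat with some successor in Z. Already a fixed point.
Sat(EG (crit ∨ ¬lock)) = {t0, t1, t3, t4}
A[crit U EG (crit ∨ ¬lock)]: least fixpoint, start Z0 = Sat(EG (crit ∨ ¬lock)) = {t0, t1, t3, t4}, add states in Sat(crit) with every successor in Z. Already a fixed point.
Sat(A[crit U EG (crit ∨ ¬lock)]) = {t0, t1, t3, t4}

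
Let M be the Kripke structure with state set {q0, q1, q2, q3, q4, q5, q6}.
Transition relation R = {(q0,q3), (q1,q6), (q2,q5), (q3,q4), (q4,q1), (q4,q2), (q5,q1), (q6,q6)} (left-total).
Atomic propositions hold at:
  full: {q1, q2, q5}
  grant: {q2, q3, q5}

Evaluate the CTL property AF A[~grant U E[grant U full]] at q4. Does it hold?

Sat(~grant) = {q0, q1, q4, q6}
E[grant U full]: least fixpoint, start Z0 = Sat(full) = {q1, q2, q5}, add states in Sat(grant) with some successor in Z. Already a fixed point.
Sat(E[grant U full]) = {q1, q2, q5}
A[~grant U E[grant U full]]: least fixpoint, start Z0 = Sat(E[grant U full]) = {q1, q2, q5}, add states in Sat(~grant) with every successor in Z. Z1 = {q1, q2, q4, q5}; fixed.
Sat(A[~grant U E[grant U full]]) = {q1, q2, q4, q5}
AF A[~grant U E[grant U full]]: least fixpoint, start Z0 = {q1, q2, q4, q5}, add states with every successor in Z. Z1 = {q1, q2, q3, q4, q5}; Z2 = {q0, q1, q2, q3, q4, q5}; fixed.
Sat(AF A[~grant U E[grant U full]]) = {q0, q1, q2, q3, q4, q5}
q4 ∈ Sat(AF A[~grant U E[grant U full]]) = {q0, q1, q2, q3, q4, q5}, so the formula holds at q4.

Yes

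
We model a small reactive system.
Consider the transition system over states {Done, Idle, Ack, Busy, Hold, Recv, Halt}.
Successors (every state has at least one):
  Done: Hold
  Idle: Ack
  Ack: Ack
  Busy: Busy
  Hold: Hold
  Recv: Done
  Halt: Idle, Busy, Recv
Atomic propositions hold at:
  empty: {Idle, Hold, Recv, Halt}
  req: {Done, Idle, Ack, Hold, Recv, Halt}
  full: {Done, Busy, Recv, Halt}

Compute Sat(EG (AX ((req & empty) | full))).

{Done, Busy, Hold, Recv, Halt}

Sat(req & empty) = {Idle, Hold, Recv, Halt}
Sat((req & empty) | full) = {Done, Idle, Busy, Hold, Recv, Halt}
Sat(AX ((req & empty) | full)) = {s : every successor in {Done, Idle, Busy, Hold, Recv, Halt}} = {Done, Busy, Hold, Recv, Halt}
EG (AX ((req & empty) | full)): greatest fixpoint, start Z0 = {Done, Busy, Hold, Recv, Halt}, keep only states in Sat with some successor in Z. Already a fixed point.
Sat(EG (AX ((req & empty) | full))) = {Done, Busy, Hold, Recv, Halt}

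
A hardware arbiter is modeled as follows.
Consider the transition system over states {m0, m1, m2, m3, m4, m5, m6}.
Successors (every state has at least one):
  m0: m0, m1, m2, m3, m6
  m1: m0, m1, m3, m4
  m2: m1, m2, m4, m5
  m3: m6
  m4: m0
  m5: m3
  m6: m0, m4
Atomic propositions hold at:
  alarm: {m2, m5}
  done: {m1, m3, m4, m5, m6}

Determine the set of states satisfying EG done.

EG done: greatest fixpoint, start Z0 = {m1, m3, m4, m5, m6}, keep only states in Sat with some successor in Z. Z1 = {m1, m3, m5, m6}; Z2 = {m1, m3, m5}; Z3 = {m1, m5}; Z4 = {m1}; fixed.
Sat(EG done) = {m1}

{m1}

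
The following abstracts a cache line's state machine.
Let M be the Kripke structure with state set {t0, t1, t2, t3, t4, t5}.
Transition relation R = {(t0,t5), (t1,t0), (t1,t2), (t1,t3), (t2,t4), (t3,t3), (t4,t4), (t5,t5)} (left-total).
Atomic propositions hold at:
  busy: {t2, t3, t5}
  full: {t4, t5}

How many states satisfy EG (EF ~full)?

2

Sat(~full) = {t0, t1, t2, t3}
EF ~full: least fixpoint, start Z0 = {t0, t1, t2, t3}, add states with some successor in Z. Already a fixed point.
Sat(EF ~full) = {t0, t1, t2, t3}
EG (EF ~full): greatest fixpoint, start Z0 = {t0, t1, t2, t3}, keep only states in Sat with some successor in Z. Z1 = {t1, t3}; fixed.
Sat(EG (EF ~full)) = {t1, t3}
|Sat(EG (EF ~full))| = |{t1, t3}| = 2.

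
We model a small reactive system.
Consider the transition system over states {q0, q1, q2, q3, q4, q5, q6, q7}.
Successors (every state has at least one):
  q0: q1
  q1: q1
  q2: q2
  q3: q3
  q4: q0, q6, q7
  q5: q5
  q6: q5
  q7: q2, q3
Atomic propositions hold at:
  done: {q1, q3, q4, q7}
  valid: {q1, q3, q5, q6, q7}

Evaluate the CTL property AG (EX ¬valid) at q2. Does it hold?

Yes

Sat(¬valid) = {q0, q2, q4}
Sat(EX ¬valid) = {s : some successor in {q0, q2, q4}} = {q2, q4, q7}
AG (EX ¬valid): greatest fixpoint, start Z0 = {q2, q4, q7}, keep only states in Sat with every successor in Z. Z1 = {q2}; fixed.
Sat(AG (EX ¬valid)) = {q2}
q2 ∈ Sat(AG (EX ¬valid)) = {q2}, so the formula holds at q2.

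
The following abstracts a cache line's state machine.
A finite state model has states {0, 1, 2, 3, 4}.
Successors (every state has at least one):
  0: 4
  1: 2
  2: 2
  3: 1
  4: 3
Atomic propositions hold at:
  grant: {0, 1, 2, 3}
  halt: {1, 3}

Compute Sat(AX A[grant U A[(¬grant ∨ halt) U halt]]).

Sat(¬grant) = {4}
Sat(¬grant ∨ halt) = {1, 3, 4}
A[(¬grant ∨ halt) U halt]: least fixpoint, start Z0 = Sat(halt) = {1, 3}, add states in Sat(¬grant ∨ halt) with every successor in Z. Z1 = {1, 3, 4}; fixed.
Sat(A[(¬grant ∨ halt) U halt]) = {1, 3, 4}
A[grant U A[(¬grant ∨ halt) U halt]]: least fixpoint, start Z0 = Sat(A[(¬grant ∨ halt) U halt]) = {1, 3, 4}, add states in Sat(grant) with every successor in Z. Z1 = {0, 1, 3, 4}; fixed.
Sat(A[grant U A[(¬grant ∨ halt) U halt]]) = {0, 1, 3, 4}
Sat(AX A[grant U A[(¬grant ∨ halt) U halt]]) = {s : every successor in {0, 1, 3, 4}} = {0, 3, 4}

{0, 3, 4}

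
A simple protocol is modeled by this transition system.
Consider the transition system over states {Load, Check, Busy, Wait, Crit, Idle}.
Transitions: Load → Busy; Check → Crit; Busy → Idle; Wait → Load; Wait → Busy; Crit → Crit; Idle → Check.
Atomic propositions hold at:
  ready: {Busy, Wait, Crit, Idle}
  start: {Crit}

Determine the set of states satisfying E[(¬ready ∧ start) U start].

Sat(¬ready) = {Load, Check}
Sat(¬ready ∧ start) = ∅
E[(¬ready ∧ start) U start]: least fixpoint, start Z0 = Sat(start) = {Crit}, add states in Sat(¬ready ∧ start) with some successor in Z. Already a fixed point.
Sat(E[(¬ready ∧ start) U start]) = {Crit}

{Crit}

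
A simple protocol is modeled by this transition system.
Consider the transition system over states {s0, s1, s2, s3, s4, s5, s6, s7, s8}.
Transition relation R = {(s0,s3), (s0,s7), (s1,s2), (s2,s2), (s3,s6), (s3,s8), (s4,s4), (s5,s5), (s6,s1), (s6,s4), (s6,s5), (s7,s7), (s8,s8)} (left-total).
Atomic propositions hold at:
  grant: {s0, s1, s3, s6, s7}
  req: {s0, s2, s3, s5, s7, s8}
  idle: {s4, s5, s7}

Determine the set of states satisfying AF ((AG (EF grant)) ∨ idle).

{s4, s5, s7}

EF grant: least fixpoint, start Z0 = {s0, s1, s3, s6, s7}, add states with some successor in Z. Already a fixed point.
Sat(EF grant) = {s0, s1, s3, s6, s7}
AG (EF grant): greatest fixpoint, start Z0 = {s0, s1, s3, s6, s7}, keep only states in Sat with every successor in Z. Z1 = {s0, s7}; Z2 = {s7}; fixed.
Sat(AG (EF grant)) = {s7}
Sat((AG (EF grant)) ∨ idle) = {s4, s5, s7}
AF ((AG (EF grant)) ∨ idle): least fixpoint, start Z0 = {s4, s5, s7}, add states with every successor in Z. Already a fixed point.
Sat(AF ((AG (EF grant)) ∨ idle)) = {s4, s5, s7}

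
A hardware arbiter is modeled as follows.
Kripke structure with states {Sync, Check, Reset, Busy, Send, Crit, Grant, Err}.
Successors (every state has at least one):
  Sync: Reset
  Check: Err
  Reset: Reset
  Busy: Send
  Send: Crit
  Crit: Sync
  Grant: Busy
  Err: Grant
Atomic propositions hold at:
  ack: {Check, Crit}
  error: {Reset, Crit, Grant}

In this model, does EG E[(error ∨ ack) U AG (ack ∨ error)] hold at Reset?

Sat(error ∨ ack) = {Check, Reset, Crit, Grant}
Sat(ack ∨ error) = {Check, Reset, Crit, Grant}
AG (ack ∨ error): greatest fixpoint, start Z0 = {Check, Reset, Crit, Grant}, keep only states in Sat with every successor in Z. Z1 = {Reset}; fixed.
Sat(AG (ack ∨ error)) = {Reset}
E[(error ∨ ack) U AG (ack ∨ error)]: least fixpoint, start Z0 = Sat(AG (ack ∨ error)) = {Reset}, add states in Sat(error ∨ ack) with some successor in Z. Already a fixed point.
Sat(E[(error ∨ ack) U AG (ack ∨ error)]) = {Reset}
EG E[(error ∨ ack) U AG (ack ∨ error)]: greatest fixpoint, start Z0 = {Reset}, keep only states in Sat with some successor in Z. Already a fixed point.
Sat(EG E[(error ∨ ack) U AG (ack ∨ error)]) = {Reset}
Reset ∈ Sat(EG E[(error ∨ ack) U AG (ack ∨ error)]) = {Reset}, so the formula holds at Reset.

Yes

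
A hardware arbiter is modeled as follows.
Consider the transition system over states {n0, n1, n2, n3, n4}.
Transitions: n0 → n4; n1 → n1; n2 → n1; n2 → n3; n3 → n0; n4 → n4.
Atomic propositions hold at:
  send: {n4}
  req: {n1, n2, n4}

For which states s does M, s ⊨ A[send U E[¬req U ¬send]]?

Sat(¬req) = {n0, n3}
Sat(¬send) = {n0, n1, n2, n3}
E[¬req U ¬send]: least fixpoint, start Z0 = Sat(¬send) = {n0, n1, n2, n3}, add states in Sat(¬req) with some successor in Z. Already a fixed point.
Sat(E[¬req U ¬send]) = {n0, n1, n2, n3}
A[send U E[¬req U ¬send]]: least fixpoint, start Z0 = Sat(E[¬req U ¬send]) = {n0, n1, n2, n3}, add states in Sat(send) with every successor in Z. Already a fixed point.
Sat(A[send U E[¬req U ¬send]]) = {n0, n1, n2, n3}

{n0, n1, n2, n3}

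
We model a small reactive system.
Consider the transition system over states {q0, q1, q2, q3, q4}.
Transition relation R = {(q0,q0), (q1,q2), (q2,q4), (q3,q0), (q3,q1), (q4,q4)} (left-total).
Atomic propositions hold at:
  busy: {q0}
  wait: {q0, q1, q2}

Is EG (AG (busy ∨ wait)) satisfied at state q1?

No

Sat(busy ∨ wait) = {q0, q1, q2}
AG (busy ∨ wait): greatest fixpoint, start Z0 = {q0, q1, q2}, keep only states in Sat with every successor in Z. Z1 = {q0, q1}; Z2 = {q0}; fixed.
Sat(AG (busy ∨ wait)) = {q0}
EG (AG (busy ∨ wait)): greatest fixpoint, start Z0 = {q0}, keep only states in Sat with some successor in Z. Already a fixed point.
Sat(EG (AG (busy ∨ wait))) = {q0}
q1 ∉ Sat(EG (AG (busy ∨ wait))) = {q0}, so the formula does not hold at q1.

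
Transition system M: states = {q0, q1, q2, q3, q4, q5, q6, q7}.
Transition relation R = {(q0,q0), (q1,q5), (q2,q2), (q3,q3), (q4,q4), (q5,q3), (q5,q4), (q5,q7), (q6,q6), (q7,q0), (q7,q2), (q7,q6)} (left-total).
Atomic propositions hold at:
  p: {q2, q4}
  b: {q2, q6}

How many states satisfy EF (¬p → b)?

Sat(¬p) = {q0, q1, q3, q5, q6, q7}
Sat(¬p → b) = {q2, q4, q6}
EF (¬p → b): least fixpoint, start Z0 = {q2, q4, q6}, add states with some successor in Z. Z1 = {q2, q4, q5, q6, q7}; Z2 = {q1, q2, q4, q5, q6, q7}; fixed.
Sat(EF (¬p → b)) = {q1, q2, q4, q5, q6, q7}
|Sat(EF (¬p → b))| = |{q1, q2, q4, q5, q6, q7}| = 6.

6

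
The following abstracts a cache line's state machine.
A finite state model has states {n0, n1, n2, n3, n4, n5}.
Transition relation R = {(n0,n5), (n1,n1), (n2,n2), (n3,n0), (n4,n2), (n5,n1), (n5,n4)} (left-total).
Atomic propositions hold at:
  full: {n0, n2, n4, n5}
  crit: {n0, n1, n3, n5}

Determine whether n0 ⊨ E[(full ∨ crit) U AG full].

Yes

Sat(full ∨ crit) = {n0, n1, n2, n3, n4, n5}
AG full: greatest fixpoint, start Z0 = {n0, n2, n4, n5}, keep only states in Sat with every successor in Z. Z1 = {n0, n2, n4}; Z2 = {n2, n4}; fixed.
Sat(AG full) = {n2, n4}
E[(full ∨ crit) U AG full]: least fixpoint, start Z0 = Sat(AG full) = {n2, n4}, add states in Sat(full ∨ crit) with some successor in Z. Z1 = {n2, n4, n5}; Z2 = {n0, n2, n4, n5}; Z3 = {n0, n2, n3, n4, n5}; fixed.
Sat(E[(full ∨ crit) U AG full]) = {n0, n2, n3, n4, n5}
n0 ∈ Sat(E[(full ∨ crit) U AG full]) = {n0, n2, n3, n4, n5}, so the formula holds at n0.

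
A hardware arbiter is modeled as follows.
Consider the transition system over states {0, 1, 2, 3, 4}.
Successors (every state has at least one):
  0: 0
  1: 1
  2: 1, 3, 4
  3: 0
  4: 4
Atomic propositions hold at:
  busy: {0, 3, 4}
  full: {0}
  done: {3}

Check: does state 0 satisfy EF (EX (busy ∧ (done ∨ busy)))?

Yes

Sat(done ∨ busy) = {0, 3, 4}
Sat(busy ∧ (done ∨ busy)) = {0, 3, 4}
Sat(EX (busy ∧ (done ∨ busy))) = {s : some successor in {0, 3, 4}} = {0, 2, 3, 4}
EF (EX (busy ∧ (done ∨ busy))): least fixpoint, start Z0 = {0, 2, 3, 4}, add states with some successor in Z. Already a fixed point.
Sat(EF (EX (busy ∧ (done ∨ busy)))) = {0, 2, 3, 4}
0 ∈ Sat(EF (EX (busy ∧ (done ∨ busy)))) = {0, 2, 3, 4}, so the formula holds at 0.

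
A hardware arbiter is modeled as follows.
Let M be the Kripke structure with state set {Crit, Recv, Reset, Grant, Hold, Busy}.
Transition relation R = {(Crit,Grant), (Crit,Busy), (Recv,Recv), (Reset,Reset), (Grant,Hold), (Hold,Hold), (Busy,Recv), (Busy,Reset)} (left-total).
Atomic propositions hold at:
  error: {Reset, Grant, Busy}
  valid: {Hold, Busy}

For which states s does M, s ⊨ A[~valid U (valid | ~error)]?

{Crit, Recv, Grant, Hold, Busy}

Sat(~valid) = {Crit, Recv, Reset, Grant}
Sat(~error) = {Crit, Recv, Hold}
Sat(valid | ~error) = {Crit, Recv, Hold, Busy}
A[~valid U (valid | ~error)]: least fixpoint, start Z0 = Sat((valid | ~error)) = {Crit, Recv, Hold, Busy}, add states in Sat(~valid) with every successor in Z. Z1 = {Crit, Recv, Grant, Hold, Busy}; fixed.
Sat(A[~valid U (valid | ~error)]) = {Crit, Recv, Grant, Hold, Busy}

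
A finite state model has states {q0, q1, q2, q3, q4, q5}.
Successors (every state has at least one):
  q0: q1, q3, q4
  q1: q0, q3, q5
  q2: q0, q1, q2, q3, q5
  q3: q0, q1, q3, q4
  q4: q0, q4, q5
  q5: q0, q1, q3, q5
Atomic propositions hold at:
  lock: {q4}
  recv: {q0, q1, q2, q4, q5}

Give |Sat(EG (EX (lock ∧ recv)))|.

3

Sat(lock ∧ recv) = {q4}
Sat(EX (lock ∧ recv)) = {s : some successor in {q4}} = {q0, q3, q4}
EG (EX (lock ∧ recv)): greatest fixpoint, start Z0 = {q0, q3, q4}, keep only states in Sat with some successor in Z. Already a fixed point.
Sat(EG (EX (lock ∧ recv))) = {q0, q3, q4}
|Sat(EG (EX (lock ∧ recv)))| = |{q0, q3, q4}| = 3.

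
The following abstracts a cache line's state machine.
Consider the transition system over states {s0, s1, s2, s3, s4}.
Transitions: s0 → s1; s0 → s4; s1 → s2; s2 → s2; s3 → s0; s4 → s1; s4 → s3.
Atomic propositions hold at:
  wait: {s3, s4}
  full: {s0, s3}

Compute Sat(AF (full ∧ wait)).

Sat(full ∧ wait) = {s3}
AF (full ∧ wait): least fixpoint, start Z0 = {s3}, add states with every successor in Z. Already a fixed point.
Sat(AF (full ∧ wait)) = {s3}

{s3}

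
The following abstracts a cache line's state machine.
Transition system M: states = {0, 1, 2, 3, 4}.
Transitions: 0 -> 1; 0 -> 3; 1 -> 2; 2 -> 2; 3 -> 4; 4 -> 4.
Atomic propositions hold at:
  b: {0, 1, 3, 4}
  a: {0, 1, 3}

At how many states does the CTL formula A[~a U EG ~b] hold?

Sat(~a) = {2, 4}
Sat(~b) = {2}
EG ~b: greatest fixpoint, start Z0 = {2}, keep only states in Sat with some successor in Z. Already a fixed point.
Sat(EG ~b) = {2}
A[~a U EG ~b]: least fixpoint, start Z0 = Sat(EG ~b) = {2}, add states in Sat(~a) with every successor in Z. Already a fixed point.
Sat(A[~a U EG ~b]) = {2}
|Sat(A[~a U EG ~b])| = |{2}| = 1.

1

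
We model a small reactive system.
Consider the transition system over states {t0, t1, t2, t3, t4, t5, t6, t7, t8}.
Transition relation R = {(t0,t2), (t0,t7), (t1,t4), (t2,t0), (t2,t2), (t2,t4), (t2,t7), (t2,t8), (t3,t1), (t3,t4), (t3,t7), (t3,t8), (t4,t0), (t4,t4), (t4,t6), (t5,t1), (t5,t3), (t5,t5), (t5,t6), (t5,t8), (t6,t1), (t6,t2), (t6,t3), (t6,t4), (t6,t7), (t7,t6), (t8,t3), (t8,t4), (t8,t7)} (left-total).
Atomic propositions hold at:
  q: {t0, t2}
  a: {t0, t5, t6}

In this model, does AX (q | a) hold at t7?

Sat(q | a) = {t0, t2, t5, t6}
Sat(AX (q | a)) = {s : every successor in {t0, t2, t5, t6}} = {t7}
t7 ∈ Sat(AX (q | a)) = {t7}, so the formula holds at t7.

Yes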